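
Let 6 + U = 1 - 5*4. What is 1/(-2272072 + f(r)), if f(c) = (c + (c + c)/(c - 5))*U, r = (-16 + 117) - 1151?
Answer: -211/473878942 ≈ -4.4526e-7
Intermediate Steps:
U = -25 (U = -6 + (1 - 5*4) = -6 + (1 - 20) = -6 - 19 = -25)
r = -1050 (r = 101 - 1151 = -1050)
f(c) = -25*c - 50*c/(-5 + c) (f(c) = (c + (c + c)/(c - 5))*(-25) = (c + (2*c)/(-5 + c))*(-25) = (c + 2*c/(-5 + c))*(-25) = -25*c - 50*c/(-5 + c))
1/(-2272072 + f(r)) = 1/(-2272072 + 25*(-1050)*(3 - 1*(-1050))/(-5 - 1050)) = 1/(-2272072 + 25*(-1050)*(3 + 1050)/(-1055)) = 1/(-2272072 + 25*(-1050)*(-1/1055)*1053) = 1/(-2272072 + 5528250/211) = 1/(-473878942/211) = -211/473878942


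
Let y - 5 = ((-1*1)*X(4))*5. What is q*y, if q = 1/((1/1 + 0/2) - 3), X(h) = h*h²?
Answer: 315/2 ≈ 157.50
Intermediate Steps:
X(h) = h³
y = -315 (y = 5 + (-1*1*4³)*5 = 5 - 1*64*5 = 5 - 64*5 = 5 - 320 = -315)
q = -½ (q = 1/((1*1 + 0*(½)) - 3) = 1/((1 + 0) - 3) = 1/(1 - 3) = 1/(-2) = -½ ≈ -0.50000)
q*y = -½*(-315) = 315/2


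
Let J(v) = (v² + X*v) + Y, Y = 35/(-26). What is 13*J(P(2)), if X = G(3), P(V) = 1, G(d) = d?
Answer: 69/2 ≈ 34.500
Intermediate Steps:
X = 3
Y = -35/26 (Y = 35*(-1/26) = -35/26 ≈ -1.3462)
J(v) = -35/26 + v² + 3*v (J(v) = (v² + 3*v) - 35/26 = -35/26 + v² + 3*v)
13*J(P(2)) = 13*(-35/26 + 1² + 3*1) = 13*(-35/26 + 1 + 3) = 13*(69/26) = 69/2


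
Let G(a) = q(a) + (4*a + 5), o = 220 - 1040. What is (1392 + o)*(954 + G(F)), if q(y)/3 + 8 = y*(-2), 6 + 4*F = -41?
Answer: 548262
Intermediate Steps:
F = -47/4 (F = -3/2 + (¼)*(-41) = -3/2 - 41/4 = -47/4 ≈ -11.750)
o = -820
q(y) = -24 - 6*y (q(y) = -24 + 3*(y*(-2)) = -24 + 3*(-2*y) = -24 - 6*y)
G(a) = -19 - 2*a (G(a) = (-24 - 6*a) + (4*a + 5) = (-24 - 6*a) + (5 + 4*a) = -19 - 2*a)
(1392 + o)*(954 + G(F)) = (1392 - 820)*(954 + (-19 - 2*(-47/4))) = 572*(954 + (-19 + 47/2)) = 572*(954 + 9/2) = 572*(1917/2) = 548262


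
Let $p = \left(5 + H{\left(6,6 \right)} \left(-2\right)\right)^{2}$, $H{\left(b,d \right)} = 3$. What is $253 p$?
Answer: $253$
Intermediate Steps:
$p = 1$ ($p = \left(5 + 3 \left(-2\right)\right)^{2} = \left(5 - 6\right)^{2} = \left(-1\right)^{2} = 1$)
$253 p = 253 \cdot 1 = 253$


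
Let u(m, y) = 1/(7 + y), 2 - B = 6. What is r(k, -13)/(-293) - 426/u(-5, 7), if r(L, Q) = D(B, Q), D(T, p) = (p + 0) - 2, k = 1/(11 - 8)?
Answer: -1747437/293 ≈ -5963.9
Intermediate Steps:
B = -4 (B = 2 - 1*6 = 2 - 6 = -4)
k = ⅓ (k = 1/3 = ⅓ ≈ 0.33333)
D(T, p) = -2 + p (D(T, p) = p - 2 = -2 + p)
r(L, Q) = -2 + Q
r(k, -13)/(-293) - 426/u(-5, 7) = (-2 - 13)/(-293) - 426/(1/(7 + 7)) = -15*(-1/293) - 426/(1/14) = 15/293 - 426/1/14 = 15/293 - 426*14 = 15/293 - 5964 = -1747437/293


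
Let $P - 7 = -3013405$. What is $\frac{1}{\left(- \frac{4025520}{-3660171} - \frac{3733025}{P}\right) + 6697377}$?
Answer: $\frac{3676517323686}{24623031161757426367} \approx 1.4931 \cdot 10^{-7}$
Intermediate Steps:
$P = -3013398$ ($P = 7 - 3013405 = -3013398$)
$\frac{1}{\left(- \frac{4025520}{-3660171} - \frac{3733025}{P}\right) + 6697377} = \frac{1}{\left(- \frac{4025520}{-3660171} - \frac{3733025}{-3013398}\right) + 6697377} = \frac{1}{\left(\left(-4025520\right) \left(- \frac{1}{3660171}\right) - - \frac{3733025}{3013398}\right) + 6697377} = \frac{1}{\left(\frac{1341840}{1220057} + \frac{3733025}{3013398}\right) + 6697377} = \frac{1}{\frac{8598001254745}{3676517323686} + 6697377} = \frac{1}{\frac{24623031161757426367}{3676517323686}} = \frac{3676517323686}{24623031161757426367}$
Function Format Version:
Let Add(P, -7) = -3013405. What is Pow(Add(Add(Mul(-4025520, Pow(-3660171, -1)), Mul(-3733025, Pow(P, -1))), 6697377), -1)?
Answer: Rational(3676517323686, 24623031161757426367) ≈ 1.4931e-7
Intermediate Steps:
P = -3013398 (P = Add(7, -3013405) = -3013398)
Pow(Add(Add(Mul(-4025520, Pow(-3660171, -1)), Mul(-3733025, Pow(P, -1))), 6697377), -1) = Pow(Add(Add(Mul(-4025520, Pow(-3660171, -1)), Mul(-3733025, Pow(-3013398, -1))), 6697377), -1) = Pow(Add(Add(Mul(-4025520, Rational(-1, 3660171)), Mul(-3733025, Rational(-1, 3013398))), 6697377), -1) = Pow(Add(Add(Rational(1341840, 1220057), Rational(3733025, 3013398)), 6697377), -1) = Pow(Add(Rational(8598001254745, 3676517323686), 6697377), -1) = Pow(Rational(24623031161757426367, 3676517323686), -1) = Rational(3676517323686, 24623031161757426367)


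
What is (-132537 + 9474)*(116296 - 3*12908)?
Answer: -9546243036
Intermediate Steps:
(-132537 + 9474)*(116296 - 3*12908) = -123063*(116296 - 38724) = -123063*77572 = -9546243036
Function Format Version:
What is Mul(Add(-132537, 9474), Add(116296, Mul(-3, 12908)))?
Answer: -9546243036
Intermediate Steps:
Mul(Add(-132537, 9474), Add(116296, Mul(-3, 12908))) = Mul(-123063, Add(116296, -38724)) = Mul(-123063, 77572) = -9546243036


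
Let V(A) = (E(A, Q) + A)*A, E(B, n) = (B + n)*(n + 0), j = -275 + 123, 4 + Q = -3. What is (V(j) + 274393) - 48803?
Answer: 79518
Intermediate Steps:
Q = -7 (Q = -4 - 3 = -7)
j = -152
E(B, n) = n*(B + n) (E(B, n) = (B + n)*n = n*(B + n))
V(A) = A*(49 - 6*A) (V(A) = (-7*(A - 7) + A)*A = (-7*(-7 + A) + A)*A = ((49 - 7*A) + A)*A = (49 - 6*A)*A = A*(49 - 6*A))
(V(j) + 274393) - 48803 = (-152*(49 - 6*(-152)) + 274393) - 48803 = (-152*(49 + 912) + 274393) - 48803 = (-152*961 + 274393) - 48803 = (-146072 + 274393) - 48803 = 128321 - 48803 = 79518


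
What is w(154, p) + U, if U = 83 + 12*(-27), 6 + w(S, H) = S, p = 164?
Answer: -93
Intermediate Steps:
w(S, H) = -6 + S
U = -241 (U = 83 - 324 = -241)
w(154, p) + U = (-6 + 154) - 241 = 148 - 241 = -93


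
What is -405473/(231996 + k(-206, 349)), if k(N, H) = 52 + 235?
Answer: -405473/232283 ≈ -1.7456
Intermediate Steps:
k(N, H) = 287
-405473/(231996 + k(-206, 349)) = -405473/(231996 + 287) = -405473/232283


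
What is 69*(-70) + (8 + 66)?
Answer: -4756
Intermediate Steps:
69*(-70) + (8 + 66) = -4830 + 74 = -4756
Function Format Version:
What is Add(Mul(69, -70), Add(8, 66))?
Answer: -4756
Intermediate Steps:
Add(Mul(69, -70), Add(8, 66)) = Add(-4830, 74) = -4756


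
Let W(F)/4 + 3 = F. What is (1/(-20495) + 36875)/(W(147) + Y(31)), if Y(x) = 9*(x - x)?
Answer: 62979427/983760 ≈ 64.019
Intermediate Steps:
Y(x) = 0 (Y(x) = 9*0 = 0)
W(F) = -12 + 4*F
(1/(-20495) + 36875)/(W(147) + Y(31)) = (1/(-20495) + 36875)/((-12 + 4*147) + 0) = (-1/20495 + 36875)/((-12 + 588) + 0) = 755753124/(20495*(576 + 0)) = (755753124/20495)/576 = (755753124/20495)*(1/576) = 62979427/983760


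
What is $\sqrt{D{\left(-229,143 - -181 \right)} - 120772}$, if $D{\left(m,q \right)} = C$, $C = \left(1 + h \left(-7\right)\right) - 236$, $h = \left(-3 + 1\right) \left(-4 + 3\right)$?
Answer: $i \sqrt{121021} \approx 347.88 i$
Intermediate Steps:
$h = 2$ ($h = \left(-2\right) \left(-1\right) = 2$)
$C = -249$ ($C = \left(1 + 2 \left(-7\right)\right) - 236 = \left(1 - 14\right) - 236 = -13 - 236 = -249$)
$D{\left(m,q \right)} = -249$
$\sqrt{D{\left(-229,143 - -181 \right)} - 120772} = \sqrt{-249 - 120772} = \sqrt{-121021} = i \sqrt{121021}$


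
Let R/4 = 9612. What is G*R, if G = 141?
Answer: 5421168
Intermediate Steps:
R = 38448 (R = 4*9612 = 38448)
G*R = 141*38448 = 5421168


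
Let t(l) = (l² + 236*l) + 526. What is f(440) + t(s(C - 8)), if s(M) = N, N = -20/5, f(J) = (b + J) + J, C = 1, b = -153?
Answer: 325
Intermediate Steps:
f(J) = -153 + 2*J (f(J) = (-153 + J) + J = -153 + 2*J)
N = -4 (N = -20*⅕ = -4)
s(M) = -4
t(l) = 526 + l² + 236*l
f(440) + t(s(C - 8)) = (-153 + 2*440) + (526 + (-4)² + 236*(-4)) = (-153 + 880) + (526 + 16 - 944) = 727 - 402 = 325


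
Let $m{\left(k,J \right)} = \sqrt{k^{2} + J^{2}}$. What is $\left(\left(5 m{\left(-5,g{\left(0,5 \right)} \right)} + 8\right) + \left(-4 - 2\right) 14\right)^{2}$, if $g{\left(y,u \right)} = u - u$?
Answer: $2601$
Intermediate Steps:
$g{\left(y,u \right)} = 0$
$m{\left(k,J \right)} = \sqrt{J^{2} + k^{2}}$
$\left(\left(5 m{\left(-5,g{\left(0,5 \right)} \right)} + 8\right) + \left(-4 - 2\right) 14\right)^{2} = \left(\left(5 \sqrt{0^{2} + \left(-5\right)^{2}} + 8\right) + \left(-4 - 2\right) 14\right)^{2} = \left(\left(5 \sqrt{0 + 25} + 8\right) - 84\right)^{2} = \left(\left(5 \sqrt{25} + 8\right) - 84\right)^{2} = \left(\left(5 \cdot 5 + 8\right) - 84\right)^{2} = \left(\left(25 + 8\right) - 84\right)^{2} = \left(33 - 84\right)^{2} = \left(-51\right)^{2} = 2601$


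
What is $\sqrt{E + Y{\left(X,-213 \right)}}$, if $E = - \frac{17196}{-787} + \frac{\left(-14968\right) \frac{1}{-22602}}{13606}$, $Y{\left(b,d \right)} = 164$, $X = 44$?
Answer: $\frac{\sqrt{680372864374065960808506}}{60505113261} \approx 13.633$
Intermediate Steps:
$E = \frac{1322043513742}{60505113261}$ ($E = \left(-17196\right) \left(- \frac{1}{787}\right) + \left(-14968\right) \left(- \frac{1}{22602}\right) \frac{1}{13606} = \frac{17196}{787} + \frac{7484}{11301} \cdot \frac{1}{13606} = \frac{17196}{787} + \frac{3742}{76880703} = \frac{1322043513742}{60505113261} \approx 21.85$)
$\sqrt{E + Y{\left(X,-213 \right)}} = \sqrt{\frac{1322043513742}{60505113261} + 164} = \sqrt{\frac{11244882088546}{60505113261}} = \frac{\sqrt{680372864374065960808506}}{60505113261}$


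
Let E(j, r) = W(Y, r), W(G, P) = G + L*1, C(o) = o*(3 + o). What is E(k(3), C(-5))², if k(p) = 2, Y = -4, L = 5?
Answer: 1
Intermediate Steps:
W(G, P) = 5 + G (W(G, P) = G + 5*1 = G + 5 = 5 + G)
E(j, r) = 1 (E(j, r) = 5 - 4 = 1)
E(k(3), C(-5))² = 1² = 1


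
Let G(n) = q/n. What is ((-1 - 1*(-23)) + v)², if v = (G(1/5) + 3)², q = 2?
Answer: 36481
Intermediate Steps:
G(n) = 2/n
v = 169 (v = (2/((1/5)) + 3)² = (2/((1*(⅕))) + 3)² = (2/(⅕) + 3)² = (2*5 + 3)² = (10 + 3)² = 13² = 169)
((-1 - 1*(-23)) + v)² = ((-1 - 1*(-23)) + 169)² = ((-1 + 23) + 169)² = (22 + 169)² = 191² = 36481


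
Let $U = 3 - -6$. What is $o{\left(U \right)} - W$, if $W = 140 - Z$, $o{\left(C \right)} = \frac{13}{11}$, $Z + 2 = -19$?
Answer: $- \frac{1758}{11} \approx -159.82$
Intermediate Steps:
$Z = -21$ ($Z = -2 - 19 = -21$)
$U = 9$ ($U = 3 + 6 = 9$)
$o{\left(C \right)} = \frac{13}{11}$ ($o{\left(C \right)} = 13 \cdot \frac{1}{11} = \frac{13}{11}$)
$W = 161$ ($W = 140 - -21 = 140 + 21 = 161$)
$o{\left(U \right)} - W = \frac{13}{11} - 161 = - \frac{1758}{11}$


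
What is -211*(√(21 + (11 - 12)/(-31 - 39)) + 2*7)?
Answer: -2954 - 211*√102970/70 ≈ -3921.3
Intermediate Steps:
-211*(√(21 + (11 - 12)/(-31 - 39)) + 2*7) = -211*(√(21 - 1/(-70)) + 14) = -211*(√(21 - 1*(-1/70)) + 14) = -211*(√(21 + 1/70) + 14) = -211*(√(1471/70) + 14) = -211*(√102970/70 + 14) = -211*(14 + √102970/70) = -2954 - 211*√102970/70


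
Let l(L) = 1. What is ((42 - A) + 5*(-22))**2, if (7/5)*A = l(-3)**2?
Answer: 231361/49 ≈ 4721.7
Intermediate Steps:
A = 5/7 (A = (5/7)*1**2 = (5/7)*1 = 5/7 ≈ 0.71429)
((42 - A) + 5*(-22))**2 = ((42 - 1*5/7) + 5*(-22))**2 = ((42 - 5/7) - 110)**2 = (289/7 - 110)**2 = (-481/7)**2 = 231361/49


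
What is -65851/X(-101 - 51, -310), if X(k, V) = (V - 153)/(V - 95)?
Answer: -26669655/463 ≈ -57602.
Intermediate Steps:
X(k, V) = (-153 + V)/(-95 + V)
-65851/X(-101 - 51, -310) = -65851*(-95 - 310)/(-153 - 310) = -65851/(-463/(-405)) = -65851/((-1/405*(-463))) = -65851/463/405 = -65851*405/463 = -26669655/463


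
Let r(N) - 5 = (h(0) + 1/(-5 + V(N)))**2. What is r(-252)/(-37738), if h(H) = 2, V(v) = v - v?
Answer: -103/471725 ≈ -0.00021835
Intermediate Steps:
V(v) = 0
r(N) = 206/25 (r(N) = 5 + (2 + 1/(-5 + 0))**2 = 5 + (2 + 1/(-5))**2 = 5 + (2 - 1/5)**2 = 5 + (9/5)**2 = 5 + 81/25 = 206/25)
r(-252)/(-37738) = (206/25)/(-37738) = (206/25)*(-1/37738) = -103/471725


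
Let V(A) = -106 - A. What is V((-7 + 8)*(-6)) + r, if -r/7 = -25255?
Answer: 176685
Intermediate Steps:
r = 176785 (r = -7*(-25255) = 176785)
V((-7 + 8)*(-6)) + r = (-106 - (-7 + 8)*(-6)) + 176785 = (-106 - (-6)) + 176785 = (-106 - 1*(-6)) + 176785 = (-106 + 6) + 176785 = -100 + 176785 = 176685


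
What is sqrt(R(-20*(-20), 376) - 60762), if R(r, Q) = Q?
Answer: I*sqrt(60386) ≈ 245.74*I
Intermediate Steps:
sqrt(R(-20*(-20), 376) - 60762) = sqrt(376 - 60762) = sqrt(-60386) = I*sqrt(60386)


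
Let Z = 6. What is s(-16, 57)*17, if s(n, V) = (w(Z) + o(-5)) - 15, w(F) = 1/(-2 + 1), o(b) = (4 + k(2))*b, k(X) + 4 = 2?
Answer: -442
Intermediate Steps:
k(X) = -2 (k(X) = -4 + 2 = -2)
o(b) = 2*b (o(b) = (4 - 2)*b = 2*b)
w(F) = -1 (w(F) = 1/(-1) = -1)
s(n, V) = -26 (s(n, V) = (-1 + 2*(-5)) - 15 = (-1 - 10) - 15 = -11 - 15 = -26)
s(-16, 57)*17 = -26*17 = -442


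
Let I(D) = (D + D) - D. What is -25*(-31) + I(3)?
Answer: 778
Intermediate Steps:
I(D) = D (I(D) = 2*D - D = D)
-25*(-31) + I(3) = -25*(-31) + 3 = 775 + 3 = 778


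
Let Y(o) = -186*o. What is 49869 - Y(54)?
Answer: 59913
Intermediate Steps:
49869 - Y(54) = 49869 - (-186)*54 = 49869 - 1*(-10044) = 49869 + 10044 = 59913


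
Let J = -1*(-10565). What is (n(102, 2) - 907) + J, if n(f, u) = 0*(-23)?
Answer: 9658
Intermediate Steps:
n(f, u) = 0
J = 10565
(n(102, 2) - 907) + J = (0 - 907) + 10565 = -907 + 10565 = 9658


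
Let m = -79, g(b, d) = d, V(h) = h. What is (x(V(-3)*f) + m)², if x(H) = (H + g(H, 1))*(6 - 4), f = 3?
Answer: 9025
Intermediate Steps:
x(H) = 2 + 2*H (x(H) = (H + 1)*(6 - 4) = (1 + H)*2 = 2 + 2*H)
(x(V(-3)*f) + m)² = ((2 + 2*(-3*3)) - 79)² = ((2 + 2*(-9)) - 79)² = ((2 - 18) - 79)² = (-16 - 79)² = (-95)² = 9025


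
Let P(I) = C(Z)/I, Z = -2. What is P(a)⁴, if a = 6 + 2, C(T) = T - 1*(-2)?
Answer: 0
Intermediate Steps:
C(T) = 2 + T (C(T) = T + 2 = 2 + T)
a = 8
P(I) = 0 (P(I) = (2 - 2)/I = 0/I = 0)
P(a)⁴ = 0⁴ = 0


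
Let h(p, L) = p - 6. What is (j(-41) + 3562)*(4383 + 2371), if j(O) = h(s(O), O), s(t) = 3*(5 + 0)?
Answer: 24118534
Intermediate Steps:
s(t) = 15 (s(t) = 3*5 = 15)
h(p, L) = -6 + p
j(O) = 9 (j(O) = -6 + 15 = 9)
(j(-41) + 3562)*(4383 + 2371) = (9 + 3562)*(4383 + 2371) = 3571*6754 = 24118534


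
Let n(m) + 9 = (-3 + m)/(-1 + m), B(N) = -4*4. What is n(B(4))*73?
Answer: -9782/17 ≈ -575.41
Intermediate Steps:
B(N) = -16
n(m) = -9 + (-3 + m)/(-1 + m)
n(B(4))*73 = (2*(3 - 4*(-16))/(-1 - 16))*73 = (2*(3 + 64)/(-17))*73 = (2*(-1/17)*67)*73 = -134/17*73 = -9782/17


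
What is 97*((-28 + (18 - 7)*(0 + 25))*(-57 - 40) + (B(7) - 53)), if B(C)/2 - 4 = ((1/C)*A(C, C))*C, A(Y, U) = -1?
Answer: -2328582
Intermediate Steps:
B(C) = 6 (B(C) = 8 + 2*(((1/C)*(-1))*C) = 8 + 2*((-1/C)*C) = 8 + 2*(-1) = 8 - 2 = 6)
97*((-28 + (18 - 7)*(0 + 25))*(-57 - 40) + (B(7) - 53)) = 97*((-28 + (18 - 7)*(0 + 25))*(-57 - 40) + (6 - 53)) = 97*((-28 + 11*25)*(-97) - 47) = 97*((-28 + 275)*(-97) - 47) = 97*(247*(-97) - 47) = 97*(-23959 - 47) = 97*(-24006) = -2328582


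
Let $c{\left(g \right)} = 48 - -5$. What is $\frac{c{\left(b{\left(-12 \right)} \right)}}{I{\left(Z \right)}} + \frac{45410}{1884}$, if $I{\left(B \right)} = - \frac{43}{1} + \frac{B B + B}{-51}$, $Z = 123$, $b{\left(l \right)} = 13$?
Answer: $\frac{131180833}{5477730} \approx 23.948$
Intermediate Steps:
$c{\left(g \right)} = 53$ ($c{\left(g \right)} = 48 + 5 = 53$)
$I{\left(B \right)} = -43 - \frac{B}{51} - \frac{B^{2}}{51}$ ($I{\left(B \right)} = \left(-43\right) 1 + \left(B^{2} + B\right) \left(- \frac{1}{51}\right) = -43 + \left(B + B^{2}\right) \left(- \frac{1}{51}\right) = -43 - \left(\frac{B}{51} + \frac{B^{2}}{51}\right) = -43 - \frac{B}{51} - \frac{B^{2}}{51}$)
$\frac{c{\left(b{\left(-12 \right)} \right)}}{I{\left(Z \right)}} + \frac{45410}{1884} = \frac{53}{-43 - \frac{41}{17} - \frac{123^{2}}{51}} + \frac{45410}{1884} = \frac{53}{-43 - \frac{41}{17} - \frac{5043}{17}} + 45410 \cdot \frac{1}{1884} = \frac{53}{-43 - \frac{41}{17} - \frac{5043}{17}} + \frac{22705}{942} = \frac{53}{- \frac{5815}{17}} + \frac{22705}{942} = 53 \left(- \frac{17}{5815}\right) + \frac{22705}{942} = - \frac{901}{5815} + \frac{22705}{942} = \frac{131180833}{5477730}$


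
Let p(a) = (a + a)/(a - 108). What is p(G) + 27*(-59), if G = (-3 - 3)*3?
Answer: -11149/7 ≈ -1592.7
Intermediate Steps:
G = -18 (G = -6*3 = -18)
p(a) = 2*a/(-108 + a) (p(a) = (2*a)/(-108 + a) = 2*a/(-108 + a))
p(G) + 27*(-59) = 2*(-18)/(-108 - 18) + 27*(-59) = 2*(-18)/(-126) - 1593 = 2*(-18)*(-1/126) - 1593 = 2/7 - 1593 = -11149/7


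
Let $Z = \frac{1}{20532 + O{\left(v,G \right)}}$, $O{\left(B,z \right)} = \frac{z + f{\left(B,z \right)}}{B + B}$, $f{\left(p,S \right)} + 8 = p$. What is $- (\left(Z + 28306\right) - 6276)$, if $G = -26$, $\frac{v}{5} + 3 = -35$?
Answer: $- \frac{42971629975}{1950596} \approx -22030.0$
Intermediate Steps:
$v = -190$ ($v = -15 + 5 \left(-35\right) = -15 - 175 = -190$)
$f{\left(p,S \right)} = -8 + p$
$O{\left(B,z \right)} = \frac{-8 + B + z}{2 B}$ ($O{\left(B,z \right)} = \frac{z + \left(-8 + B\right)}{B + B} = \frac{-8 + B + z}{2 B}$)
$Z = \frac{95}{1950596}$ ($Z = \frac{1}{20532 + \frac{-8 - 190 - 26}{2 \left(-190\right)}} = \frac{1}{20532 + \frac{1}{2} \left(- \frac{1}{190}\right) \left(-224\right)} = \frac{1}{20532 + \frac{56}{95}} = \frac{1}{\frac{1950596}{95}} = \frac{95}{1950596} \approx 4.8703 \cdot 10^{-5}$)
$- (\left(Z + 28306\right) - 6276) = - (\left(\frac{95}{1950596} + 28306\right) - 6276) = - (\frac{55213570471}{1950596} - 6276) = \left(-1\right) \frac{42971629975}{1950596} = - \frac{42971629975}{1950596}$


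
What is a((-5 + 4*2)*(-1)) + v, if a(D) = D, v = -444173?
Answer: -444176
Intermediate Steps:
a((-5 + 4*2)*(-1)) + v = (-5 + 4*2)*(-1) - 444173 = (-5 + 8)*(-1) - 444173 = 3*(-1) - 444173 = -3 - 444173 = -444176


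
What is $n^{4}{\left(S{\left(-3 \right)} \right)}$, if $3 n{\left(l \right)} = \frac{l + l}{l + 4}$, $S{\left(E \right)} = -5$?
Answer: $\frac{10000}{81} \approx 123.46$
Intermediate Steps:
$n{\left(l \right)} = \frac{2 l}{3 \left(4 + l\right)}$ ($n{\left(l \right)} = \frac{\left(l + l\right) \frac{1}{l + 4}}{3} = \frac{2 l \frac{1}{4 + l}}{3} = \frac{2 l}{3 \left(4 + l\right)}$)
$n^{4}{\left(S{\left(-3 \right)} \right)} = \left(\frac{2}{3} \left(-5\right) \frac{1}{4 - 5}\right)^{4} = \left(\frac{2}{3} \left(-5\right) \frac{1}{-1}\right)^{4} = \left(\frac{2}{3} \left(-5\right) \left(-1\right)\right)^{4} = \left(\frac{10}{3}\right)^{4} = \frac{10000}{81}$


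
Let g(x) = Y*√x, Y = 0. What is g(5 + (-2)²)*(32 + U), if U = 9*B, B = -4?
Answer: 0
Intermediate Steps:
g(x) = 0 (g(x) = 0*√x = 0)
U = -36 (U = 9*(-4) = -36)
g(5 + (-2)²)*(32 + U) = 0*(32 - 36) = 0*(-4) = 0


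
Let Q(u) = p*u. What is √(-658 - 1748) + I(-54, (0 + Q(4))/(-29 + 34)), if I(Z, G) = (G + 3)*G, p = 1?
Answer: 76/25 + I*√2406 ≈ 3.04 + 49.051*I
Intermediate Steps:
Q(u) = u (Q(u) = 1*u = u)
I(Z, G) = G*(3 + G) (I(Z, G) = (3 + G)*G = G*(3 + G))
√(-658 - 1748) + I(-54, (0 + Q(4))/(-29 + 34)) = √(-658 - 1748) + ((0 + 4)/(-29 + 34))*(3 + (0 + 4)/(-29 + 34)) = √(-2406) + (4/5)*(3 + 4/5) = I*√2406 + (4*(⅕))*(3 + 4*(⅕)) = I*√2406 + 4*(3 + ⅘)/5 = I*√2406 + (⅘)*(19/5) = I*√2406 + 76/25 = 76/25 + I*√2406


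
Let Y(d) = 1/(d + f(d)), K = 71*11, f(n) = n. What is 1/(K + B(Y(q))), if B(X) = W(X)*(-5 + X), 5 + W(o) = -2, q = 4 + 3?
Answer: 2/1631 ≈ 0.0012262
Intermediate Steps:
q = 7
W(o) = -7 (W(o) = -5 - 2 = -7)
K = 781
Y(d) = 1/(2*d) (Y(d) = 1/(d + d) = 1/(2*d))
B(X) = 35 - 7*X (B(X) = -7*(-5 + X) = 35 - 7*X)
1/(K + B(Y(q))) = 1/(781 + (35 - 7/(2*7))) = 1/(781 + (35 - 7*1/14)) = 1/(781 + (35 - ½)) = 1/(781 + 69/2) = 1/(1631/2) = 2/1631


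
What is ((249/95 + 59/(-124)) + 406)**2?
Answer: 23116392818401/138768400 ≈ 1.6658e+5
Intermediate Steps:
((249/95 + 59/(-124)) + 406)**2 = ((249*(1/95) + 59*(-1/124)) + 406)**2 = ((249/95 - 59/124) + 406)**2 = (25271/11780 + 406)**2 = (4807951/11780)**2 = 23116392818401/138768400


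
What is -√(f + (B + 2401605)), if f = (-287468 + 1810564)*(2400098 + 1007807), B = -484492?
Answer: -√5190568390993 ≈ -2.2783e+6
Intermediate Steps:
f = 5190566473880 (f = 1523096*3407905 = 5190566473880)
-√(f + (B + 2401605)) = -√(5190566473880 + (-484492 + 2401605)) = -√(5190566473880 + 1917113) = -√5190568390993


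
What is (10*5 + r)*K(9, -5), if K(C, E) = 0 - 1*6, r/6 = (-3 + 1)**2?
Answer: -444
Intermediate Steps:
r = 24 (r = 6*(-3 + 1)**2 = 6*(-2)**2 = 6*4 = 24)
K(C, E) = -6 (K(C, E) = 0 - 6 = -6)
(10*5 + r)*K(9, -5) = (10*5 + 24)*(-6) = (50 + 24)*(-6) = 74*(-6) = -444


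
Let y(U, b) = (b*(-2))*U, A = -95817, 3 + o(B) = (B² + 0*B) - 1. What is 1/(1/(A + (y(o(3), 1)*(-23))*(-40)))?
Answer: -105017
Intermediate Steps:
o(B) = -4 + B² (o(B) = -3 + ((B² + 0*B) - 1) = -3 + ((B² + 0) - 1) = -3 + (B² - 1) = -3 + (-1 + B²) = -4 + B²)
y(U, b) = -2*U*b (y(U, b) = (-2*b)*U = -2*U*b)
1/(1/(A + (y(o(3), 1)*(-23))*(-40))) = 1/(1/(-95817 + (-2*(-4 + 3²)*1*(-23))*(-40))) = 1/(1/(-95817 + (-2*(-4 + 9)*1*(-23))*(-40))) = 1/(1/(-95817 + (-2*5*1*(-23))*(-40))) = 1/(1/(-95817 - 10*(-23)*(-40))) = 1/(1/(-95817 + 230*(-40))) = 1/(1/(-95817 - 9200)) = 1/(1/(-105017)) = 1/(-1/105017) = -105017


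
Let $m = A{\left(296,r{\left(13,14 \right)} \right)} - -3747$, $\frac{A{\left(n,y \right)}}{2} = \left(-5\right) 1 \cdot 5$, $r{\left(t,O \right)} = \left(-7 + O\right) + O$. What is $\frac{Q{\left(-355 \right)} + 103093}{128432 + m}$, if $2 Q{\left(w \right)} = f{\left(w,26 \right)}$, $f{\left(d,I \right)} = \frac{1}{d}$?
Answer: $\frac{73196029}{93811590} \approx 0.78024$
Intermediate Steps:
$Q{\left(w \right)} = \frac{1}{2 w}$
$r{\left(t,O \right)} = -7 + 2 O$
$A{\left(n,y \right)} = -50$ ($A{\left(n,y \right)} = 2 \left(-5\right) 1 \cdot 5 = 2 \left(\left(-5\right) 5\right) = 2 \left(-25\right) = -50$)
$m = 3697$ ($m = -50 - -3747 = -50 + 3747 = 3697$)
$\frac{Q{\left(-355 \right)} + 103093}{128432 + m} = \frac{\frac{1}{2 \left(-355\right)} + 103093}{128432 + 3697} = \frac{\frac{1}{2} \left(- \frac{1}{355}\right) + 103093}{132129} = \left(- \frac{1}{710} + 103093\right) \frac{1}{132129} = \frac{73196029}{710} \cdot \frac{1}{132129} = \frac{73196029}{93811590}$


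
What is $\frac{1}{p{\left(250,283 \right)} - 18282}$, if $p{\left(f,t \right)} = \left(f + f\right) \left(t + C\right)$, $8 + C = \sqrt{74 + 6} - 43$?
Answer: $\frac{48859}{4764403762} - \frac{500 \sqrt{5}}{2382201881} \approx 9.7857 \cdot 10^{-6}$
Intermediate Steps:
$C = -51 + 4 \sqrt{5}$ ($C = -8 - \left(43 - \sqrt{74 + 6}\right) = -8 - \left(43 - \sqrt{80}\right) = -8 - \left(43 - 4 \sqrt{5}\right) = -51 + 4 \sqrt{5} \approx -42.056$)
$p{\left(f,t \right)} = 2 f \left(-51 + t + 4 \sqrt{5}\right)$ ($p{\left(f,t \right)} = \left(f + f\right) \left(t - \left(51 - 4 \sqrt{5}\right)\right) = 2 f \left(-51 + t + 4 \sqrt{5}\right)$)
$\frac{1}{p{\left(250,283 \right)} - 18282} = \frac{1}{2 \cdot 250 \left(-51 + 283 + 4 \sqrt{5}\right) - 18282} = \frac{1}{2 \cdot 250 \left(232 + 4 \sqrt{5}\right) - 18282} = \frac{1}{\left(116000 + 2000 \sqrt{5}\right) - 18282} = \frac{1}{97718 + 2000 \sqrt{5}}$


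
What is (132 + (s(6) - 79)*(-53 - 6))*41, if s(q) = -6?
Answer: 211027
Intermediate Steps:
(132 + (s(6) - 79)*(-53 - 6))*41 = (132 + (-6 - 79)*(-53 - 6))*41 = (132 - 85*(-59))*41 = (132 + 5015)*41 = 5147*41 = 211027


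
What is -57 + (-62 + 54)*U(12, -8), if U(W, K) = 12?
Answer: -153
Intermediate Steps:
-57 + (-62 + 54)*U(12, -8) = -57 + (-62 + 54)*12 = -57 - 8*12 = -57 - 96 = -153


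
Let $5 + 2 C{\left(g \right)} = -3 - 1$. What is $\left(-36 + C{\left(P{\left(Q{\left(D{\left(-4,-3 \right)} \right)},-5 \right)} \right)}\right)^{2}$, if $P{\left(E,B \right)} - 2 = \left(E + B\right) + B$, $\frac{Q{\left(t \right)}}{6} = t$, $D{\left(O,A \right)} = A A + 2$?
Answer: $\frac{6561}{4} \approx 1640.3$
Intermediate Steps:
$D{\left(O,A \right)} = 2 + A^{2}$ ($D{\left(O,A \right)} = A^{2} + 2 = 2 + A^{2}$)
$Q{\left(t \right)} = 6 t$
$P{\left(E,B \right)} = 2 + E + 2 B$ ($P{\left(E,B \right)} = 2 + \left(\left(E + B\right) + B\right) = 2 + \left(\left(B + E\right) + B\right) = 2 + \left(E + 2 B\right) = 2 + E + 2 B$)
$C{\left(g \right)} = - \frac{9}{2}$ ($C{\left(g \right)} = - \frac{5}{2} + \frac{-3 - 1}{2} = - \frac{5}{2} + \frac{1}{2} \left(-4\right) = - \frac{5}{2} - 2 = - \frac{9}{2}$)
$\left(-36 + C{\left(P{\left(Q{\left(D{\left(-4,-3 \right)} \right)},-5 \right)} \right)}\right)^{2} = \left(-36 - \frac{9}{2}\right)^{2} = \left(- \frac{81}{2}\right)^{2} = \frac{6561}{4}$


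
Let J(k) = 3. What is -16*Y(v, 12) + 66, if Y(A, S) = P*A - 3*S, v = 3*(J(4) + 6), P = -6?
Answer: 3234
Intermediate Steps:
v = 27 (v = 3*(3 + 6) = 3*9 = 27)
Y(A, S) = -6*A - 3*S
-16*Y(v, 12) + 66 = -16*(-6*27 - 3*12) + 66 = -16*(-162 - 36) + 66 = -16*(-198) + 66 = 3168 + 66 = 3234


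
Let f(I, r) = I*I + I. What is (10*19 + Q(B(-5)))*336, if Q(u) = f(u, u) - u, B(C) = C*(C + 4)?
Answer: 72240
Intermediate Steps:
B(C) = C*(4 + C)
f(I, r) = I + I² (f(I, r) = I² + I = I + I²)
Q(u) = -u + u*(1 + u) (Q(u) = u*(1 + u) - u = -u + u*(1 + u))
(10*19 + Q(B(-5)))*336 = (10*19 + (-5*(4 - 5))²)*336 = (190 + (-5*(-1))²)*336 = (190 + 5²)*336 = (190 + 25)*336 = 215*336 = 72240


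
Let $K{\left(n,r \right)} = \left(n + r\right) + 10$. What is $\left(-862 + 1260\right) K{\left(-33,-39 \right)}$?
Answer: $-24676$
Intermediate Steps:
$K{\left(n,r \right)} = 10 + n + r$
$\left(-862 + 1260\right) K{\left(-33,-39 \right)} = \left(-862 + 1260\right) \left(10 - 33 - 39\right) = 398 \left(-62\right) = -24676$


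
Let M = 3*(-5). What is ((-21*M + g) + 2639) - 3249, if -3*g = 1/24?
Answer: -21241/72 ≈ -295.01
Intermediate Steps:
M = -15
g = -1/72 (g = -⅓/24 = -⅓*1/24 = -1/72 ≈ -0.013889)
((-21*M + g) + 2639) - 3249 = ((-21*(-15) - 1/72) + 2639) - 3249 = ((315 - 1/72) + 2639) - 3249 = (22679/72 + 2639) - 3249 = 212687/72 - 3249 = -21241/72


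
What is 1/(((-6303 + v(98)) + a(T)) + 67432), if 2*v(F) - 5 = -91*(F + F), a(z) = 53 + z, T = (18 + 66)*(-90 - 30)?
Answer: 2/84373 ≈ 2.3704e-5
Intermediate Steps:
T = -10080 (T = 84*(-120) = -10080)
v(F) = 5/2 - 91*F (v(F) = 5/2 + (-91*(F + F))/2 = 5/2 + (-182*F)/2 = 5/2 - 91*F)
1/(((-6303 + v(98)) + a(T)) + 67432) = 1/(((-6303 + (5/2 - 91*98)) + (53 - 10080)) + 67432) = 1/(((-6303 + (5/2 - 8918)) - 10027) + 67432) = 1/(((-6303 - 17831/2) - 10027) + 67432) = 1/((-30437/2 - 10027) + 67432) = 1/(-50491/2 + 67432) = 1/(84373/2) = 2/84373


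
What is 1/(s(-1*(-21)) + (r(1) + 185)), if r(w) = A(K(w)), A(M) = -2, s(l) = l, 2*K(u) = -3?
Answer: 1/204 ≈ 0.0049020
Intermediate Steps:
K(u) = -3/2 (K(u) = (½)*(-3) = -3/2)
r(w) = -2
1/(s(-1*(-21)) + (r(1) + 185)) = 1/(-1*(-21) + (-2 + 185)) = 1/(21 + 183) = 1/204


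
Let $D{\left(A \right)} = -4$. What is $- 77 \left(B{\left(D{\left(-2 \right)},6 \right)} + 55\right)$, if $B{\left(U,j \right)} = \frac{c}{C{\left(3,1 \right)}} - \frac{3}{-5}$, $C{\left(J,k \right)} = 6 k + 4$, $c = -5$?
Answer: $- \frac{42427}{10} \approx -4242.7$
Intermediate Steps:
$C{\left(J,k \right)} = 4 + 6 k$
$B{\left(U,j \right)} = \frac{1}{10}$ ($B{\left(U,j \right)} = - \frac{5}{4 + 6 \cdot 1} - \frac{3}{-5} = - \frac{5}{4 + 6} - - \frac{3}{5} = - \frac{5}{10} + \frac{3}{5} = \left(-5\right) \frac{1}{10} + \frac{3}{5} = - \frac{1}{2} + \frac{3}{5} = \frac{1}{10}$)
$- 77 \left(B{\left(D{\left(-2 \right)},6 \right)} + 55\right) = - 77 \left(\frac{1}{10} + 55\right) = \left(-77\right) \frac{551}{10} = - \frac{42427}{10}$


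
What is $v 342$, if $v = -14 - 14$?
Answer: $-9576$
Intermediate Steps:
$v = -28$ ($v = -14 - 14 = -28$)
$v 342 = \left(-28\right) 342 = -9576$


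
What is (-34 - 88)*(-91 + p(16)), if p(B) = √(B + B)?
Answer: 11102 - 488*√2 ≈ 10412.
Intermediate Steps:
p(B) = √2*√B (p(B) = √(2*B) = √2*√B)
(-34 - 88)*(-91 + p(16)) = (-34 - 88)*(-91 + √2*√16) = -122*(-91 + √2*4) = -122*(-91 + 4*√2) = 11102 - 488*√2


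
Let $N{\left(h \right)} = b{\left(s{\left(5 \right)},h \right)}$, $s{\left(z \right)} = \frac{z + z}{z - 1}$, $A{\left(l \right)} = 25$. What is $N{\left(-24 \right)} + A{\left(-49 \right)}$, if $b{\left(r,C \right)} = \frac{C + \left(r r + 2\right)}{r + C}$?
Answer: $\frac{2213}{86} \approx 25.733$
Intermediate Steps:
$s{\left(z \right)} = \frac{2 z}{-1 + z}$
$b{\left(r,C \right)} = \frac{2 + C + r^{2}}{C + r}$ ($b{\left(r,C \right)} = \frac{C + \left(r^{2} + 2\right)}{C + r} = \frac{C + \left(2 + r^{2}\right)}{C + r} = \frac{2 + C + r^{2}}{C + r}$)
$N{\left(h \right)} = \frac{\frac{33}{4} + h}{\frac{5}{2} + h}$ ($N{\left(h \right)} = \frac{2 + h + \left(2 \cdot 5 \frac{1}{-1 + 5}\right)^{2}}{h + 2 \cdot 5 \frac{1}{-1 + 5}} = \frac{2 + h + \left(2 \cdot 5 \cdot \frac{1}{4}\right)^{2}}{h + 2 \cdot 5 \cdot \frac{1}{4}} = \frac{2 + h + \left(\frac{5}{2}\right)^{2}}{h + \frac{5}{2}} = \frac{2 + h + \frac{25}{4}}{\frac{5}{2} + h} = \frac{\frac{33}{4} + h}{\frac{5}{2} + h}$)
$N{\left(-24 \right)} + A{\left(-49 \right)} = \frac{33 + 4 \left(-24\right)}{2 \left(5 + 2 \left(-24\right)\right)} + 25 = \frac{33 - 96}{2 \left(5 - 48\right)} + 25 = \frac{1}{2} \frac{1}{-43} \left(-63\right) + 25 = \frac{1}{2} \left(- \frac{1}{43}\right) \left(-63\right) + 25 = \frac{63}{86} + 25 = \frac{2213}{86}$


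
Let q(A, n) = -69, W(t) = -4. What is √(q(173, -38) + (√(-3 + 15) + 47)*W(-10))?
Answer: √(-257 - 8*√3) ≈ 16.458*I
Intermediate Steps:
√(q(173, -38) + (√(-3 + 15) + 47)*W(-10)) = √(-69 + (√(-3 + 15) + 47)*(-4)) = √(-69 + (√12 + 47)*(-4)) = √(-69 + (2*√3 + 47)*(-4)) = √(-69 + (47 + 2*√3)*(-4)) = √(-69 + (-188 - 8*√3)) = √(-257 - 8*√3)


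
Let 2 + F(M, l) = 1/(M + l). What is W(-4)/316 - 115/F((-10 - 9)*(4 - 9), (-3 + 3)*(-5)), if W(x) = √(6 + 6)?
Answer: 10925/189 + √3/158 ≈ 57.815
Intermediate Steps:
W(x) = 2*√3 (W(x) = √12 = 2*√3)
F(M, l) = -2 + 1/(M + l)
W(-4)/316 - 115/F((-10 - 9)*(4 - 9), (-3 + 3)*(-5)) = (2*√3)/316 - 115*((-10 - 9)*(4 - 9) + (-3 + 3)*(-5))/(1 - 2*(-10 - 9)*(4 - 9) - 2*(-3 + 3)*(-5)) = (2*√3)*(1/316) - 115*(-19*(-5) + 0*(-5))/(1 - (-38)*(-5) - 0*(-5)) = √3/158 - 115*(95 + 0)/(1 - 2*95 - 2*0) = √3/158 - 115*95/(1 - 190 + 0) = √3/158 - 115/((1/95)*(-189)) = √3/158 - 115/(-189/95) = √3/158 - 115*(-95/189) = √3/158 + 10925/189 = 10925/189 + √3/158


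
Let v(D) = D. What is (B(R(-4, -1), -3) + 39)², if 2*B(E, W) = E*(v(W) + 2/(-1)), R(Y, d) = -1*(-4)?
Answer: 841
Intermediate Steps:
R(Y, d) = 4
B(E, W) = E*(-2 + W)/2 (B(E, W) = (E*(W + 2/(-1)))/2 = (E*(W + 2*(-1)))/2 = (E*(W - 2))/2 = (E*(-2 + W))/2 = E*(-2 + W)/2)
(B(R(-4, -1), -3) + 39)² = ((½)*4*(-2 - 3) + 39)² = ((½)*4*(-5) + 39)² = (-10 + 39)² = 29² = 841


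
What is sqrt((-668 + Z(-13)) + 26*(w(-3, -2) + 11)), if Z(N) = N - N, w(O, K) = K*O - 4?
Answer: I*sqrt(330) ≈ 18.166*I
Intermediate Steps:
w(O, K) = -4 + K*O
Z(N) = 0
sqrt((-668 + Z(-13)) + 26*(w(-3, -2) + 11)) = sqrt((-668 + 0) + 26*((-4 - 2*(-3)) + 11)) = sqrt(-668 + 26*((-4 + 6) + 11)) = sqrt(-668 + 26*(2 + 11)) = sqrt(-668 + 26*13) = sqrt(-668 + 338) = sqrt(-330) = I*sqrt(330)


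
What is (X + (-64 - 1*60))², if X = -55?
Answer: 32041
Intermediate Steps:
(X + (-64 - 1*60))² = (-55 + (-64 - 1*60))² = (-55 + (-64 - 60))² = (-55 - 124)² = (-179)² = 32041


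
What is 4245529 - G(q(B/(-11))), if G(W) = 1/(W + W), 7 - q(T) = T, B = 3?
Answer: 679284629/160 ≈ 4.2455e+6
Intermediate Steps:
q(T) = 7 - T
G(W) = 1/(2*W)
4245529 - G(q(B/(-11))) = 4245529 - 1/(2*(7 - 3/(-11))) = 4245529 - 1/(2*(7 - 3*(-1)/11)) = 4245529 - 1/(2*(7 - 1*(-3/11))) = 4245529 - 1/(2*(7 + 3/11)) = 4245529 - 1/(2*80/11) = 4245529 - 11/(2*80) = 4245529 - 1*11/160 = 4245529 - 11/160 = 679284629/160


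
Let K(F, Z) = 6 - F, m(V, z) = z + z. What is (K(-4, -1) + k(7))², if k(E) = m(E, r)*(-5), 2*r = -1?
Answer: 225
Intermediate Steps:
r = -½ (r = (½)*(-1) = -½ ≈ -0.50000)
m(V, z) = 2*z
k(E) = 5 (k(E) = (2*(-½))*(-5) = -1*(-5) = 5)
(K(-4, -1) + k(7))² = ((6 - 1*(-4)) + 5)² = ((6 + 4) + 5)² = (10 + 5)² = 15² = 225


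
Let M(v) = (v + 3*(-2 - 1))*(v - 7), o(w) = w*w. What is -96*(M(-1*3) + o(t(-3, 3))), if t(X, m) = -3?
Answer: -12384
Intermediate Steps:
o(w) = w²
M(v) = (-9 + v)*(-7 + v) (M(v) = (v + 3*(-3))*(-7 + v) = (v - 9)*(-7 + v) = (-9 + v)*(-7 + v))
-96*(M(-1*3) + o(t(-3, 3))) = -96*((63 + (-1*3)² - (-16)*3) + (-3)²) = -96*((63 + (-3)² - 16*(-3)) + 9) = -96*((63 + 9 + 48) + 9) = -96*(120 + 9) = -96*129 = -12384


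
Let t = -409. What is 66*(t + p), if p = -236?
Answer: -42570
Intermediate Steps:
66*(t + p) = 66*(-409 - 236) = 66*(-645) = -42570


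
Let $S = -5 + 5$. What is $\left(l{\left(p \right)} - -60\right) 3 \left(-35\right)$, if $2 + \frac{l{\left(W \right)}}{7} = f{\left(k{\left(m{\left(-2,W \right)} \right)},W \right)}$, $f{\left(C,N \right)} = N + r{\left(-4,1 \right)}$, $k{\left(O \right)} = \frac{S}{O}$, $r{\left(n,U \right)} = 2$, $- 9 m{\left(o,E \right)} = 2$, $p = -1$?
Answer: $-5565$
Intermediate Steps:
$m{\left(o,E \right)} = - \frac{2}{9}$ ($m{\left(o,E \right)} = \left(- \frac{1}{9}\right) 2 = - \frac{2}{9}$)
$S = 0$
$k{\left(O \right)} = 0$ ($k{\left(O \right)} = \frac{0}{O} = 0$)
$f{\left(C,N \right)} = 2 + N$ ($f{\left(C,N \right)} = N + 2 = 2 + N$)
$l{\left(W \right)} = 7 W$ ($l{\left(W \right)} = -14 + 7 \left(2 + W\right) = -14 + \left(14 + 7 W\right) = 7 W$)
$\left(l{\left(p \right)} - -60\right) 3 \left(-35\right) = \left(7 \left(-1\right) - -60\right) 3 \left(-35\right) = \left(-7 + 60\right) 3 \left(-35\right) = 53 \cdot 3 \left(-35\right) = 159 \left(-35\right) = -5565$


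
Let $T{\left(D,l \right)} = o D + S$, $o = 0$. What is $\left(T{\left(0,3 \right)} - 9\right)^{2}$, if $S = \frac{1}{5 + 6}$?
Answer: $\frac{9604}{121} \approx 79.372$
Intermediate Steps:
$S = \frac{1}{11} \approx 0.090909$
$T{\left(D,l \right)} = \frac{1}{11}$ ($T{\left(D,l \right)} = 0 D + \frac{1}{11} = 0 + \frac{1}{11} = \frac{1}{11}$)
$\left(T{\left(0,3 \right)} - 9\right)^{2} = \left(\frac{1}{11} - 9\right)^{2} = \left(- \frac{98}{11}\right)^{2} = \frac{9604}{121}$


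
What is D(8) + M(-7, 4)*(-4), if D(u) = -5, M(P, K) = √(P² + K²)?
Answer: -5 - 4*√65 ≈ -37.249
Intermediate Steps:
M(P, K) = √(K² + P²)
D(8) + M(-7, 4)*(-4) = -5 + √(4² + (-7)²)*(-4) = -5 + √(16 + 49)*(-4) = -5 + √65*(-4) = -5 - 4*√65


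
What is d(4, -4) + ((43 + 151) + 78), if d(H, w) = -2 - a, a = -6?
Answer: 276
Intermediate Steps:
d(H, w) = 4 (d(H, w) = -2 - 1*(-6) = -2 + 6 = 4)
d(4, -4) + ((43 + 151) + 78) = 4 + ((43 + 151) + 78) = 4 + (194 + 78) = 4 + 272 = 276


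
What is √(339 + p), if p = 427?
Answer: √766 ≈ 27.677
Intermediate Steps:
√(339 + p) = √(339 + 427) = √766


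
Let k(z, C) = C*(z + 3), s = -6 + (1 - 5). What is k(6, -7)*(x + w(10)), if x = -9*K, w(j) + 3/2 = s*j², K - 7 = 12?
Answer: 147735/2 ≈ 73868.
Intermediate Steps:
s = -10 (s = -6 - 4 = -10)
K = 19 (K = 7 + 12 = 19)
k(z, C) = C*(3 + z)
w(j) = -3/2 - 10*j²
x = -171 (x = -9*19 = -171)
k(6, -7)*(x + w(10)) = (-7*(3 + 6))*(-171 + (-3/2 - 10*10²)) = (-7*9)*(-171 + (-3/2 - 10*100)) = -63*(-171 + (-3/2 - 1000)) = -63*(-171 - 2003/2) = -63*(-2345/2) = 147735/2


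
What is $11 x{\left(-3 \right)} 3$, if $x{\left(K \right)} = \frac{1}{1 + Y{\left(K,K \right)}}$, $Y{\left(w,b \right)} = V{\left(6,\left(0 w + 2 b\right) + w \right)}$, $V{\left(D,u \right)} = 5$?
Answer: $\frac{11}{2} \approx 5.5$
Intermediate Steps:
$Y{\left(w,b \right)} = 5$
$x{\left(K \right)} = \frac{1}{6}$ ($x{\left(K \right)} = \frac{1}{1 + 5} = \frac{1}{6}$)
$11 x{\left(-3 \right)} 3 = 11 \cdot \frac{1}{6} \cdot 3 = \frac{11}{6} \cdot 3 = \frac{11}{2}$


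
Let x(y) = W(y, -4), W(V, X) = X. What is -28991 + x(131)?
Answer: -28995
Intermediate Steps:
x(y) = -4
-28991 + x(131) = -28991 - 4 = -28995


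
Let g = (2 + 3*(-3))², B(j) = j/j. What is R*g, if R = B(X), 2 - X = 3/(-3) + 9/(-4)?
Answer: 49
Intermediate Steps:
X = 21/4 (X = 2 - (3/(-3) + 9/(-4)) = 2 - (3*(-⅓) + 9*(-¼)) = 2 - (-1 - 9/4) = 2 - 1*(-13/4) = 2 + 13/4 = 21/4 ≈ 5.2500)
B(j) = 1
g = 49 (g = (2 - 9)² = (-7)² = 49)
R = 1
R*g = 1*49 = 49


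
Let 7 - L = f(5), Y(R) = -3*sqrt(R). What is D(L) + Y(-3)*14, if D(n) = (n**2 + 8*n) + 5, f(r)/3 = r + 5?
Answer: 350 - 42*I*sqrt(3) ≈ 350.0 - 72.746*I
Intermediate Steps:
f(r) = 15 + 3*r (f(r) = 3*(r + 5) = 3*(5 + r) = 15 + 3*r)
L = -23 (L = 7 - (15 + 3*5) = 7 - (15 + 15) = 7 - 1*30 = 7 - 30 = -23)
D(n) = 5 + n**2 + 8*n
D(L) + Y(-3)*14 = (5 + (-23)**2 + 8*(-23)) - 3*I*sqrt(3)*14 = (5 + 529 - 184) - 3*I*sqrt(3)*14 = 350 - 3*I*sqrt(3)*14 = 350 - 42*I*sqrt(3)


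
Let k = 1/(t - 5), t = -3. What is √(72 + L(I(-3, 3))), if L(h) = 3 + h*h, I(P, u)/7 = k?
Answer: √4849/8 ≈ 8.7043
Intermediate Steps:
k = -⅛ (k = 1/(-3 - 5) = 1/(-8) = -⅛ ≈ -0.12500)
I(P, u) = -7/8 (I(P, u) = 7*(-⅛) = -7/8)
L(h) = 3 + h²
√(72 + L(I(-3, 3))) = √(72 + (3 + (-7/8)²)) = √(72 + (3 + 49/64)) = √(72 + 241/64) = √(4849/64) = √4849/8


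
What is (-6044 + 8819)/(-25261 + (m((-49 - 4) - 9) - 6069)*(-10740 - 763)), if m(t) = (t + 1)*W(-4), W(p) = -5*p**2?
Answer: 925/4550602 ≈ 0.00020327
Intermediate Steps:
m(t) = -80 - 80*t (m(t) = (t + 1)*(-5*(-4)**2) = (1 + t)*(-5*16) = (1 + t)*(-80) = -80 - 80*t)
(-6044 + 8819)/(-25261 + (m((-49 - 4) - 9) - 6069)*(-10740 - 763)) = (-6044 + 8819)/(-25261 + ((-80 - 80*((-49 - 4) - 9)) - 6069)*(-10740 - 763)) = 2775/(-25261 + ((-80 - 80*(-53 - 9)) - 6069)*(-11503)) = 2775/(-25261 + ((-80 - 80*(-62)) - 6069)*(-11503)) = 2775/(-25261 + ((-80 + 4960) - 6069)*(-11503)) = 2775/(-25261 + (4880 - 6069)*(-11503)) = 2775/(-25261 - 1189*(-11503)) = 2775/(-25261 + 13677067) = 2775/13651806 = 2775*(1/13651806) = 925/4550602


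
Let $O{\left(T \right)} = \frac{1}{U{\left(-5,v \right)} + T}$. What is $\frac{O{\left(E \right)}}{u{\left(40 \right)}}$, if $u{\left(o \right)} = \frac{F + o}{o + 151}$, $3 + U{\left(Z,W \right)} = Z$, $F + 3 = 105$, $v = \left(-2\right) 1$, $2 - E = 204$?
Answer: $- \frac{191}{29820} \approx -0.0064051$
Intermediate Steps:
$E = -202$ ($E = 2 - 204 = -202$)
$v = -2$
$F = 102$ ($F = -3 + 105 = 102$)
$U{\left(Z,W \right)} = -3 + Z$
$O{\left(T \right)} = \frac{1}{-8 + T}$ ($O{\left(T \right)} = \frac{1}{\left(-3 - 5\right) + T} = \frac{1}{-8 + T}$)
$u{\left(o \right)} = \frac{102 + o}{151 + o}$ ($u{\left(o \right)} = \frac{102 + o}{o + 151} = \frac{102 + o}{151 + o}$)
$\frac{O{\left(E \right)}}{u{\left(40 \right)}} = \frac{1}{\left(-8 - 202\right) \frac{102 + 40}{151 + 40}} = \frac{1}{\left(-210\right) \frac{1}{191} \cdot 142} = - \frac{1}{210 \cdot \frac{1}{191} \cdot 142} = - \frac{1}{210 \cdot \frac{142}{191}} = \left(- \frac{1}{210}\right) \frac{191}{142} = - \frac{191}{29820}$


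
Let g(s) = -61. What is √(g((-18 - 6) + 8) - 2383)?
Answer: 2*I*√611 ≈ 49.437*I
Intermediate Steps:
√(g((-18 - 6) + 8) - 2383) = √(-61 - 2383) = √(-2444) = 2*I*√611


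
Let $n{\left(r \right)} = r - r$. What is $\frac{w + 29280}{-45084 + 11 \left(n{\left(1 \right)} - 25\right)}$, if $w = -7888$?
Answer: $- \frac{21392}{45359} \approx -0.47162$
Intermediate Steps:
$n{\left(r \right)} = 0$
$\frac{w + 29280}{-45084 + 11 \left(n{\left(1 \right)} - 25\right)} = \frac{-7888 + 29280}{-45084 + 11 \left(0 - 25\right)} = \frac{21392}{-45084 + 11 \left(-25\right)} = \frac{21392}{-45084 - 275} = \frac{21392}{-45359} = 21392 \left(- \frac{1}{45359}\right) = - \frac{21392}{45359}$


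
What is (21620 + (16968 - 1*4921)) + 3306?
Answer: 36973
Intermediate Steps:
(21620 + (16968 - 1*4921)) + 3306 = (21620 + (16968 - 4921)) + 3306 = (21620 + 12047) + 3306 = 33667 + 3306 = 36973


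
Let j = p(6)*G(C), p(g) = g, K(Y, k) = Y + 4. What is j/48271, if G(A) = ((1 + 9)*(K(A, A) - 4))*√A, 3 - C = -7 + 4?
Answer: 360*√6/48271 ≈ 0.018268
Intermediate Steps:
K(Y, k) = 4 + Y
C = 6 (C = 3 - (-7 + 4) = 3 - 1*(-3) = 3 + 3 = 6)
G(A) = 10*A^(3/2) (G(A) = ((1 + 9)*((4 + A) - 4))*√A = (10*A)*√A = 10*A^(3/2))
j = 360*√6 (j = 6*(10*6^(3/2)) = 6*(10*(6*√6)) = 6*(60*√6) = 360*√6 ≈ 881.82)
j/48271 = (360*√6)/48271 = (360*√6)*(1/48271) = 360*√6/48271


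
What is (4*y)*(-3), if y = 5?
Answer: -60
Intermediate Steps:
(4*y)*(-3) = (4*5)*(-3) = 20*(-3) = -60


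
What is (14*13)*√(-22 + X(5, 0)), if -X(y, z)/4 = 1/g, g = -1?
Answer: 546*I*√2 ≈ 772.16*I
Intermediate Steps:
X(y, z) = 4 (X(y, z) = -4/(-1) = -4*(-1) = 4)
(14*13)*√(-22 + X(5, 0)) = (14*13)*√(-22 + 4) = 182*√(-18) = 182*(3*I*√2) = 546*I*√2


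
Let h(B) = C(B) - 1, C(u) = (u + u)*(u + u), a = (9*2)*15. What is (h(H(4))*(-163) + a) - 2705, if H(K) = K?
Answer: -12704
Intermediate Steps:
a = 270 (a = 18*15 = 270)
C(u) = 4*u² (C(u) = (2*u)*(2*u) = 4*u²)
h(B) = -1 + 4*B² (h(B) = 4*B² - 1 = -1 + 4*B²)
(h(H(4))*(-163) + a) - 2705 = ((-1 + 4*4²)*(-163) + 270) - 2705 = ((-1 + 4*16)*(-163) + 270) - 2705 = ((-1 + 64)*(-163) + 270) - 2705 = (63*(-163) + 270) - 2705 = (-10269 + 270) - 2705 = -9999 - 2705 = -12704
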